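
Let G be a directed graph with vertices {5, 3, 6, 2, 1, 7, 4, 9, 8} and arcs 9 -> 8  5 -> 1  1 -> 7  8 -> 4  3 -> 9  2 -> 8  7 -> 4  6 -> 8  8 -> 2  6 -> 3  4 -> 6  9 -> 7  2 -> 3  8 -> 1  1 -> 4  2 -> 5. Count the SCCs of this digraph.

1

{1, 2, 3, 4, 5, 6, 7, 8, 9} are all mutually reachable — one SCC of size 9.
That gives 1 strongly connected component.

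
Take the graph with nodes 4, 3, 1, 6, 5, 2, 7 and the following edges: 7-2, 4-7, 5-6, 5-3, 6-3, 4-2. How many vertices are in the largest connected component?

1 is isolated — a component by itself.
Starting from 3 we can reach 3, 5, 6. That is one component of size 3.
Starting from 2 we can reach 2, 4, 7. That is one component of size 3.
The largest has 3 vertices.

3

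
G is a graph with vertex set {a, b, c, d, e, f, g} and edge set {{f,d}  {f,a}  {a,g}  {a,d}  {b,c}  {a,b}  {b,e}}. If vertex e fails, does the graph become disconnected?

No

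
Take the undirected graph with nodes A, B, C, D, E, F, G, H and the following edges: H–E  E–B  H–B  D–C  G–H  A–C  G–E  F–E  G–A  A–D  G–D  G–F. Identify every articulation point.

Removing G increases the component count from 1 to 2, so G is a cut vertex.
By contrast removing A leaves 1 component; it is not a cut vertex. No other vertex is a cut vertex either.

G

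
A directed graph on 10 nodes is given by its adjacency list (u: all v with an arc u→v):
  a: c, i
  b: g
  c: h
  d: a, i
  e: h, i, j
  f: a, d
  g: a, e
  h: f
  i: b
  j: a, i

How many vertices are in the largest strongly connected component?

10

{a, b, c, d, e, f, g, h, i, j} are all mutually reachable — one SCC of size 10.
The largest has 10 vertices.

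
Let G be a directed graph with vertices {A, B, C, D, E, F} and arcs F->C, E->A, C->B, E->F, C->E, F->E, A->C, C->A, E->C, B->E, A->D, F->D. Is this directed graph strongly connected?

No

There is no directed path from D to B, so the graph is not strongly connected.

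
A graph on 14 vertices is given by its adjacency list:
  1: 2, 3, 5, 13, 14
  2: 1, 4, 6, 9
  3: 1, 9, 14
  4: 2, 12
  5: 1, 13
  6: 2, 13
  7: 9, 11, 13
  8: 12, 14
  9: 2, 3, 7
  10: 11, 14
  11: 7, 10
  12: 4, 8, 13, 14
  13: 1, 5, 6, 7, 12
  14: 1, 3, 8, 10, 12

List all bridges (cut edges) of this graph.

The edges on the cycle 12-14-3-1-13-12 are not bridges since each lies on that cycle.
Every edge lies on some cycle, so there are no bridges.

none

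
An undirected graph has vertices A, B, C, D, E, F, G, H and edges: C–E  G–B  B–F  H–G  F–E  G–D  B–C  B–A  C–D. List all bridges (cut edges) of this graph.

The edges on the cycle G-B-C-D-G are not bridges since each lies on that cycle.
But removing B–A disconnects B from A; removing H–G disconnects H from G — these are bridges.

A-B, G-H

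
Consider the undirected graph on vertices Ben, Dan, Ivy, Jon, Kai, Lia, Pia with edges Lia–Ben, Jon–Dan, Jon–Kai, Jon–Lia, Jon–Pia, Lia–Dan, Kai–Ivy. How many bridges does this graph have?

4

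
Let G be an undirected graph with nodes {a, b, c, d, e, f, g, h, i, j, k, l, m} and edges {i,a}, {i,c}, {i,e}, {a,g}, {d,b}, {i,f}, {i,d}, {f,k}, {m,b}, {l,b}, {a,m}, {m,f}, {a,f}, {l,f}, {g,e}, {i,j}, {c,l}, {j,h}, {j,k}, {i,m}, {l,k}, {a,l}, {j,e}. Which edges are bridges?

h-j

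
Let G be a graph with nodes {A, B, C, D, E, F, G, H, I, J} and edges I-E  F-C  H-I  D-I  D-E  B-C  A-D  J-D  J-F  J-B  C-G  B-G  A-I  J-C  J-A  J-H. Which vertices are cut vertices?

Removing J increases the component count from 1 to 2, so J is a cut vertex.
By contrast removing C leaves 1 component; it is not a cut vertex. No other vertex is a cut vertex either.

J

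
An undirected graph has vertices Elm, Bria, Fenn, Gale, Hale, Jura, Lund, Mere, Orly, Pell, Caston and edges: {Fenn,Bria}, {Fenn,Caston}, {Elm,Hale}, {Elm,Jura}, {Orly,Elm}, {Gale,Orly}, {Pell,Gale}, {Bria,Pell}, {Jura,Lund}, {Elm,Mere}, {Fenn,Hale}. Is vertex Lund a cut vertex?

No

Deleting Lund leaves 1 component (was 1), so Lund is not a cut vertex.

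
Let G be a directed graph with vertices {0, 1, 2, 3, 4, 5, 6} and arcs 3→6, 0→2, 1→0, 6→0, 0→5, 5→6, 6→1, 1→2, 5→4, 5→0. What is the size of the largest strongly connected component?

4

{0, 1, 5, 6} are all mutually reachable — one SCC of size 4.
{3} is an SCC by itself.
{2} is an SCC by itself.
{4} is an SCC by itself.
The largest has 4 vertices.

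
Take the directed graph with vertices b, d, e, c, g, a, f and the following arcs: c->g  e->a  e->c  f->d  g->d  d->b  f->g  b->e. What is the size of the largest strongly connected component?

{b, c, d, e, g} are all mutually reachable — one SCC of size 5.
{f} is an SCC by itself.
{a} is an SCC by itself.
The largest has 5 vertices.

5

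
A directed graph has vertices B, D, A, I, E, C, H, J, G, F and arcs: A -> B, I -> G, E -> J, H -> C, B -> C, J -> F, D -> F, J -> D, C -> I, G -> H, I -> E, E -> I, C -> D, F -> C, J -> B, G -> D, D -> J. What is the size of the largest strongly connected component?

{B, C, D, E, F, G, H, I, J} are all mutually reachable — one SCC of size 9.
{A} is an SCC by itself.
The largest has 9 vertices.

9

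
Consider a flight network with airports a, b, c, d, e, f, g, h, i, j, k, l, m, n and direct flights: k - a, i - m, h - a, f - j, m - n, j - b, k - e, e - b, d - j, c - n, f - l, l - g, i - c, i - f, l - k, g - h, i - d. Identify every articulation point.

i

Removing i increases the component count from 1 to 2, so i is a cut vertex.
By contrast removing h leaves 1 component; it is not a cut vertex. No other vertex is a cut vertex either.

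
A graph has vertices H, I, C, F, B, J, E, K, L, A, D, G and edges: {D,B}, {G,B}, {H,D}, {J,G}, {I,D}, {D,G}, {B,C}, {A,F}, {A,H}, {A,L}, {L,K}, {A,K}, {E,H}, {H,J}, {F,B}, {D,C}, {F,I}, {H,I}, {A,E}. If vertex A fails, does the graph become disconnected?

Deleting A raises the number of components from 1 to 2, so A is a cut vertex.

Yes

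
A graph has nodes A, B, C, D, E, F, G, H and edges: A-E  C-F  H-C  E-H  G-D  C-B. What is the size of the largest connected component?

6

Starting from D we can reach D, G. That is one component of size 2.
Starting from A we can reach A, B, C, E, F, H. That is one component of size 6.
The largest has 6 vertices.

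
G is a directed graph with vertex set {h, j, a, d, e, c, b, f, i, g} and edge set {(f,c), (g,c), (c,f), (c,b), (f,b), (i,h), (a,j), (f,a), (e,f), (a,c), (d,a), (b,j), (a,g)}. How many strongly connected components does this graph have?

7

{a, c, f, g} are all mutually reachable — one SCC of size 4.
{h} is an SCC by itself.
{e} is an SCC by itself.
{i} is an SCC by itself.
{d} is an SCC by itself.
(and 2 more singleton SCCs)
That gives 7 strongly connected components.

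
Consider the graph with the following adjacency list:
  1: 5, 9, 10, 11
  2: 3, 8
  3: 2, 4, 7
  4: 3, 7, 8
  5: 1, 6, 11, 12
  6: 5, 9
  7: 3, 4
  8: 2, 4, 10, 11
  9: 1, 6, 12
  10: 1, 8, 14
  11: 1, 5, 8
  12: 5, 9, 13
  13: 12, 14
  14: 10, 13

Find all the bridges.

The edges on the cycle 11-1-9-6-5-11 are not bridges since each lies on that cycle.
Every edge lies on some cycle, so there are no bridges.

none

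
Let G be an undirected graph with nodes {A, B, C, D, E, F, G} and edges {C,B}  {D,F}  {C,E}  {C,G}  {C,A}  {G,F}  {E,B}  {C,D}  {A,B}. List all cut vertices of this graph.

C

Removing C increases the component count from 1 to 2, so C is a cut vertex.
By contrast removing G leaves 1 component; it is not a cut vertex. No other vertex is a cut vertex either.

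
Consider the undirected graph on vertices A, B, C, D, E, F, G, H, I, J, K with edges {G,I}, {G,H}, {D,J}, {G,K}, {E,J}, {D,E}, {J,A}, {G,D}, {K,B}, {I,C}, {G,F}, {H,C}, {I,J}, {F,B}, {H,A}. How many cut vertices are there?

1

Removing G increases the component count from 1 to 2, so G is a cut vertex.
By contrast removing J leaves 1 component; it is not a cut vertex. No other vertex is a cut vertex either.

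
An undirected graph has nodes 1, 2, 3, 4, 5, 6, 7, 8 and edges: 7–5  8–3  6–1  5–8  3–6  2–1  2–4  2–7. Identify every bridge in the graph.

The edges on the cycle 2-7-5-8-3-6-1-2 are not bridges since each lies on that cycle.
But removing 2–4 disconnects 2 from 4 — this is a bridge.

2-4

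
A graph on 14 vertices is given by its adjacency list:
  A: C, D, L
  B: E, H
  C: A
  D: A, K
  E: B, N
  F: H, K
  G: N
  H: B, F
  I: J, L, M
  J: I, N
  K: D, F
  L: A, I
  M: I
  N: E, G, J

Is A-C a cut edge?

Removing A-C leaves no path between A and C: the component count goes from 1 to 2. So it is a bridge.

Yes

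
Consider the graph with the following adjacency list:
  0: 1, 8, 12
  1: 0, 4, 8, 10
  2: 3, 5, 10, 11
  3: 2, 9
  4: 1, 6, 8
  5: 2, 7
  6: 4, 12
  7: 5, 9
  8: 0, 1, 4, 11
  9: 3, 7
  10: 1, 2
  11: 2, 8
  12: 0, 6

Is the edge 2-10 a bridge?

No

After removing 2-10, the path 2-11-8-1-10 still connects them, so the edge is not a bridge.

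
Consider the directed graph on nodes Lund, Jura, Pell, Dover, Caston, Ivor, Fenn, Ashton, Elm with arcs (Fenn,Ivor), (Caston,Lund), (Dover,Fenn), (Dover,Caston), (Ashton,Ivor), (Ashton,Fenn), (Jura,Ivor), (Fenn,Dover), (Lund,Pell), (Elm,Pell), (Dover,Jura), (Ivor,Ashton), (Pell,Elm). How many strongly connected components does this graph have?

4

{Fenn, Ivor, Jura, Dover, Ashton} are all mutually reachable — one SCC of size 5.
{Elm, Pell} are all mutually reachable — one SCC of size 2.
{Lund} is an SCC by itself.
{Caston} is an SCC by itself.
That gives 4 strongly connected components.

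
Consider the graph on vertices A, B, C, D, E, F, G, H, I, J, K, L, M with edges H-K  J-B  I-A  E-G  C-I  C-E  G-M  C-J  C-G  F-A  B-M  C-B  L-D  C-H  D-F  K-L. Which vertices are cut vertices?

Removing C increases the component count from 1 to 2, so C is a cut vertex.
By contrast removing K leaves 1 component; it is not a cut vertex. No other vertex is a cut vertex either.

C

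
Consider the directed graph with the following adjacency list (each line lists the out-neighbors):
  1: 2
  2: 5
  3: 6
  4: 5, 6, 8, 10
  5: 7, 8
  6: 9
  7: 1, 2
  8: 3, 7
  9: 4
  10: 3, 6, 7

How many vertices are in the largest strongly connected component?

10

{1, 2, 3, 4, 5, 6, 7, 8, 9, 10} are all mutually reachable — one SCC of size 10.
The largest has 10 vertices.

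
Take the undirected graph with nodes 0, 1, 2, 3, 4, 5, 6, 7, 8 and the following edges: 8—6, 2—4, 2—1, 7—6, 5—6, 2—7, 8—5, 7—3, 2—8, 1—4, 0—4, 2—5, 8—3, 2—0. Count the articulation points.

Removing 2 increases the component count from 1 to 2, so 2 is a cut vertex.
By contrast removing 3 leaves 1 component; it is not a cut vertex. No other vertex is a cut vertex either.

1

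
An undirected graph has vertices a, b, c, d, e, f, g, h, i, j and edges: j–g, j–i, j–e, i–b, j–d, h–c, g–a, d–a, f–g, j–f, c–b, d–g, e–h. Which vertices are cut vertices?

j

Removing j increases the component count from 1 to 2, so j is a cut vertex.
By contrast removing f leaves 1 component; it is not a cut vertex. No other vertex is a cut vertex either.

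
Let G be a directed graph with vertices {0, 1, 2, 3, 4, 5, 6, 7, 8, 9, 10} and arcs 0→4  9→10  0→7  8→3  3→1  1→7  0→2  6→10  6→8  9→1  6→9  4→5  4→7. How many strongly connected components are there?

{6} is an SCC by itself.
{9} is an SCC by itself.
{8} is an SCC by itself.
{4} is an SCC by itself.
{3} is an SCC by itself.
(and 6 more singleton SCCs)
That gives 11 strongly connected components.

11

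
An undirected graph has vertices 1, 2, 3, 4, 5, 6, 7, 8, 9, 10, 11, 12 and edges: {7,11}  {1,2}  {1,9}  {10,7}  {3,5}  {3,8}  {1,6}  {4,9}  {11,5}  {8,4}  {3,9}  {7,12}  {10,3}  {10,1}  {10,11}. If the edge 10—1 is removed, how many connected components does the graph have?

10 and 1 are still connected via 10-3-9-1, so the component count stays at 1.

1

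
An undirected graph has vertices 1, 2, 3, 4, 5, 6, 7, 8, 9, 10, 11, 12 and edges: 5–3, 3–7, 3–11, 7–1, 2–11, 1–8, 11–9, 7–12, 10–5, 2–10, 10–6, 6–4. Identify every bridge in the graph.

The edges on the cycle 2-10-5-3-11-2 are not bridges since each lies on that cycle.
But removing 11–9 disconnects 11 from 9; removing 1–8 disconnects 1 from 8; removing 3–7 disconnects 3 from 7; removing 12–7 disconnects 12 from 7 — these are bridges.
In total 7 edges are bridges.

1-7, 1-8, 10-6, 11-9, 12-7, 3-7, 4-6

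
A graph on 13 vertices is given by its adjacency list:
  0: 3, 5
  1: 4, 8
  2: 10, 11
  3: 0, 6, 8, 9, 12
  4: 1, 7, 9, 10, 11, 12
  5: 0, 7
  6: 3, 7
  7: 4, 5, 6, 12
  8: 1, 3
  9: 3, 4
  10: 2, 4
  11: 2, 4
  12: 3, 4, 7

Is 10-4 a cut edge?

No

After removing 10-4, the path 10-2-11-4 still connects them, so the edge is not a bridge.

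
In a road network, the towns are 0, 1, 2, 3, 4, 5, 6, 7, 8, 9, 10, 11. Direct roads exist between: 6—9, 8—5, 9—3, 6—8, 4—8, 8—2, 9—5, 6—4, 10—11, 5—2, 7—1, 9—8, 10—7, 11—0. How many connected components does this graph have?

2

Starting from 0 we can reach 0, 1, 7, 10, 11. That is one component of size 5.
Starting from 2 we can reach 2, 3, 4, 5, 6, 8, 9. That is one component of size 7.
Total: 2 components.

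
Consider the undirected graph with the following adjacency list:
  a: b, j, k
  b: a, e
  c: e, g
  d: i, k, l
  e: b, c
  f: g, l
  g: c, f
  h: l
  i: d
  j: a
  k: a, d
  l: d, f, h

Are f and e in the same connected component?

Yes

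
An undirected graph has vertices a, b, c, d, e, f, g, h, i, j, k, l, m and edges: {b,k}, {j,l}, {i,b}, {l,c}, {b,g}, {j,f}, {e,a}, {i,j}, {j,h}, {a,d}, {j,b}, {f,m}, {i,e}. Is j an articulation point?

Yes

Deleting j raises the number of components from 1 to 4, so j is a cut vertex.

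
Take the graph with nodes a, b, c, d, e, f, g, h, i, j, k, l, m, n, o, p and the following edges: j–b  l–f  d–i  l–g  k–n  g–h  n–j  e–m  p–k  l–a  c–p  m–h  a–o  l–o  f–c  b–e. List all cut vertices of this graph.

l

Removing l increases the component count from 2 to 3, so l is a cut vertex.
By contrast removing g leaves 2 components; it is not a cut vertex. No other vertex is a cut vertex either.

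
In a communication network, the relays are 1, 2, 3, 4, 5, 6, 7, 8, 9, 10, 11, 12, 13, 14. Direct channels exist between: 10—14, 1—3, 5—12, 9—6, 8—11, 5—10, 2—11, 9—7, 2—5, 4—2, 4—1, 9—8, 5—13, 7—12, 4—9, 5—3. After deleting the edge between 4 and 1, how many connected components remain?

4 and 1 are still connected via 4-2-5-3-1, so the component count stays at 1.

1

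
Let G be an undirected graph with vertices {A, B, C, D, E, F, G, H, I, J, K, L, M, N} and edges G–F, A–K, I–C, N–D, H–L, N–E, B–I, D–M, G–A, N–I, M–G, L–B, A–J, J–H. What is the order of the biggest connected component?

14

Starting from A we can reach A, B, C, D, E, F, G, H, I, J, K, L, M, N. That is one component of size 14.
The largest has 14 vertices.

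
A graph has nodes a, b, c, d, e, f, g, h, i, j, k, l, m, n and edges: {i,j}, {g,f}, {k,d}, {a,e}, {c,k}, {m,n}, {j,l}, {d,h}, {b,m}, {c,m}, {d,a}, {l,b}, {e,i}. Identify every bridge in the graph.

d-h, f-g, m-n

The edges on the cycle c-k-d-a-e-i-j-l-b-m-c are not bridges since each lies on that cycle.
But removing g - f disconnects g from f; removing m - n disconnects m from n; removing d - h disconnects d from h — these are bridges.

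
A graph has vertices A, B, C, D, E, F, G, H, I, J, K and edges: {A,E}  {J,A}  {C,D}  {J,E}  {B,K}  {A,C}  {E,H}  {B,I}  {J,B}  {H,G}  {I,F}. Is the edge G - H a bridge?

Removing G - H leaves no path between G and H: the component count goes from 1 to 2. So it is a bridge.

Yes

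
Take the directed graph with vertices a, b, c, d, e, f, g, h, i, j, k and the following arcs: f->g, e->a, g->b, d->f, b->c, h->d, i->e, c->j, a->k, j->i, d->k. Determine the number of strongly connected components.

11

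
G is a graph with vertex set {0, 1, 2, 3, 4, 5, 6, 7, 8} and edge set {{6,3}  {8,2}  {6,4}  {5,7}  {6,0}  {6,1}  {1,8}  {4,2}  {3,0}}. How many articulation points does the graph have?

1

Removing 6 increases the component count from 2 to 3, so 6 is a cut vertex.
By contrast removing 1 leaves 2 components; it is not a cut vertex. No other vertex is a cut vertex either.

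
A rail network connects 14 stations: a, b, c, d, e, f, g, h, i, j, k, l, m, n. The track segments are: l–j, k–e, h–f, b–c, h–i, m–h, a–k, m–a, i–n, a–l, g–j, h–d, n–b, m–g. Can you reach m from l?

From l we can reach a, b, c, d, e, f, g, h, i, j, k, l, m, n, which includes m.

Yes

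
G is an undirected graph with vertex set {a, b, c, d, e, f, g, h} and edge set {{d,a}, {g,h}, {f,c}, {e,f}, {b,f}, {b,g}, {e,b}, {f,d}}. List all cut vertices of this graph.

b, d, f, g

Removing b increases the component count from 1 to 2, so b is a cut vertex.
Removing d increases the component count from 1 to 2, so d is a cut vertex.
Removing f increases the component count from 1 to 3, so f is a cut vertex.
Likewise g is a cut vertex.
By contrast removing h leaves 1 component; it is not a cut vertex. No other vertex is a cut vertex either.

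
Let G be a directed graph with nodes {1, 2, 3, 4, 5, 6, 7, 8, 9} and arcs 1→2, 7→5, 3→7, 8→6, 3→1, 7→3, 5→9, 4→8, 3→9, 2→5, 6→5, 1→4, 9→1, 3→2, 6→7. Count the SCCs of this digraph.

{1, 2, 3, 4, 5, 6, 7, 8, 9} are all mutually reachable — one SCC of size 9.
That gives 1 strongly connected component.

1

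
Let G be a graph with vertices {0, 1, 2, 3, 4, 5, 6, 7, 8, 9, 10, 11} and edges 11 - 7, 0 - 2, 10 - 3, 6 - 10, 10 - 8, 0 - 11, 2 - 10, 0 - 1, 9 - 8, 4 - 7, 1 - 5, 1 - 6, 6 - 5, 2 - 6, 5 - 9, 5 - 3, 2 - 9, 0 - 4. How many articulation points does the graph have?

1

Removing 0 increases the component count from 1 to 2, so 0 is a cut vertex.
By contrast removing 11 leaves 1 component; it is not a cut vertex. No other vertex is a cut vertex either.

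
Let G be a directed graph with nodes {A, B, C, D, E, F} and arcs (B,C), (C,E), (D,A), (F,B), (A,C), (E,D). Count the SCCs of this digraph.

{A, C, D, E} are all mutually reachable — one SCC of size 4.
{F} is an SCC by itself.
{B} is an SCC by itself.
That gives 3 strongly connected components.

3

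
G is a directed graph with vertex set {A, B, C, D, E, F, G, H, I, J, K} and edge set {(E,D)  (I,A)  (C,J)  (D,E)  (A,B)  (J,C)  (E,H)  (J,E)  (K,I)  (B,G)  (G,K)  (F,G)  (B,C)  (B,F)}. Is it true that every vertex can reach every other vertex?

No

There is no directed path from H to D, so the graph is not strongly connected.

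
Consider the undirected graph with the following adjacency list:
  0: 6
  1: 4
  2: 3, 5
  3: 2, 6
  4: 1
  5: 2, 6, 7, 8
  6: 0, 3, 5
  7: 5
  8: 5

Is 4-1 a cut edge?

Yes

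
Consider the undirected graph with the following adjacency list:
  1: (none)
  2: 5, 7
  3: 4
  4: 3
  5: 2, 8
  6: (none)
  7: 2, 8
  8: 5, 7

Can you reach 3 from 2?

No

The component containing 2 is {2, 5, 7, 8}, and 3 is not in it.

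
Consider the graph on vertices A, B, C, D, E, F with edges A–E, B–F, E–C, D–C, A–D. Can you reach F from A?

The component containing A is {A, C, D, E}, and F is not in it.

No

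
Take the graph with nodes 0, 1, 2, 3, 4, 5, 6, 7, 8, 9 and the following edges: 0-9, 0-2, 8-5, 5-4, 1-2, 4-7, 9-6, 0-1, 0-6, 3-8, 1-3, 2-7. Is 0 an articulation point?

Yes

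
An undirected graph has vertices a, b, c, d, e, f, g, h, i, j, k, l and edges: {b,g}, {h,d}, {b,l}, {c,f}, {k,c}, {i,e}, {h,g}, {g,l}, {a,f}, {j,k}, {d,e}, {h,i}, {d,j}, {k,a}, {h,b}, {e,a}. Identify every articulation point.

h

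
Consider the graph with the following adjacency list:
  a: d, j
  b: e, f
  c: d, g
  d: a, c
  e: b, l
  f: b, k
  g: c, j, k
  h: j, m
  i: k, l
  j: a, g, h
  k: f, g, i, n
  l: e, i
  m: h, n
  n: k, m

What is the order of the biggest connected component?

14

Starting from a we can reach a, b, c, d, e, f, g, h, i, j, k, l, m, n. That is one component of size 14.
The largest has 14 vertices.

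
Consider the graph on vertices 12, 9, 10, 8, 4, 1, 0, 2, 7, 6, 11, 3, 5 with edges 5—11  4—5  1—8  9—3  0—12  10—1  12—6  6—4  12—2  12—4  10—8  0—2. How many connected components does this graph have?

7 is isolated — a component by itself.
Starting from 3 we can reach 3, 9. That is one component of size 2.
Starting from 1 we can reach 1, 8, 10. That is one component of size 3.
Starting from 0 we can reach 0, 2, 4, 5, 6, 11, 12. That is one component of size 7.
Total: 4 components.

4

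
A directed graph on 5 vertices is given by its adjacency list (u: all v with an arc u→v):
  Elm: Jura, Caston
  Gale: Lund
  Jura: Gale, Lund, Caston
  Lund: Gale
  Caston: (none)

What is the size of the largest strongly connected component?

2

{Gale, Lund} are all mutually reachable — one SCC of size 2.
{Elm} is an SCC by itself.
{Jura} is an SCC by itself.
{Caston} is an SCC by itself.
The largest has 2 vertices.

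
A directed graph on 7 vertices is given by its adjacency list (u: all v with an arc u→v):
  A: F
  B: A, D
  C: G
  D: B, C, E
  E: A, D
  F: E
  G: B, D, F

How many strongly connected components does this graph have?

1

{A, B, C, D, E, F, G} are all mutually reachable — one SCC of size 7.
That gives 1 strongly connected component.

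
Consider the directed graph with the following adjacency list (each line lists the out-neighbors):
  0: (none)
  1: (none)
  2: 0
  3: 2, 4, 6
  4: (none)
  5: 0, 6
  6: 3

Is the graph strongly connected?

No

There is no directed path from 4 to 0, so the graph is not strongly connected.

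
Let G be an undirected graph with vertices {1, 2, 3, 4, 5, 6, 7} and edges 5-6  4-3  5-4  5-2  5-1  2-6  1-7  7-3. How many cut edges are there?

The edges on the cycle 5-2-6-5 are not bridges since each lies on that cycle.
Every edge lies on some cycle, so there are no bridges.

0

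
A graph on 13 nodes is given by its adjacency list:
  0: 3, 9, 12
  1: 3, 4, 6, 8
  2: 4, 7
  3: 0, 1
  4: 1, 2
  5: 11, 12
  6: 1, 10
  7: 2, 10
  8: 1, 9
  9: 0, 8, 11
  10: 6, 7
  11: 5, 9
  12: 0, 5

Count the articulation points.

1

Removing 1 increases the component count from 1 to 2, so 1 is a cut vertex.
By contrast removing 4 leaves 1 component; it is not a cut vertex. No other vertex is a cut vertex either.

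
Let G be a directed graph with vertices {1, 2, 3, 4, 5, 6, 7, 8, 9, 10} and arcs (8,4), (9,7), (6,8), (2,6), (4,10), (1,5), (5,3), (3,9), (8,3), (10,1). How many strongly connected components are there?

10

{6} is an SCC by itself.
{7} is an SCC by itself.
{5} is an SCC by itself.
{10} is an SCC by itself.
{2} is an SCC by itself.
(and 5 more singleton SCCs)
That gives 10 strongly connected components.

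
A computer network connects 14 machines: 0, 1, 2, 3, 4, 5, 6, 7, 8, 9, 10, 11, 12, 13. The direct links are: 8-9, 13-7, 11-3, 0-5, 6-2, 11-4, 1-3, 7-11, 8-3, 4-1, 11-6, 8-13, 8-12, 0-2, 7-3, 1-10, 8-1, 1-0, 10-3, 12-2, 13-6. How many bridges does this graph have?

2

The edges on the cycle 7-11-4-1-10-3-7 are not bridges since each lies on that cycle.
But removing 8-9 disconnects 8 from 9; removing 0-5 disconnects 0 from 5 — these are bridges.
That makes 2 bridges.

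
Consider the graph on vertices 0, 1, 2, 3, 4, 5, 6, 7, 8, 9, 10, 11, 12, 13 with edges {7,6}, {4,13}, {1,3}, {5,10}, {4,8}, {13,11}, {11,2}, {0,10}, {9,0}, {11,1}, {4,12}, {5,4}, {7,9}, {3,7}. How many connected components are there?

Starting from 0 we can reach 0, 1, 2, 3, 4, 5, 6, 7, 8, 9, 10, 11, 12, 13. That is one component of size 14.
Total: 1 component.

1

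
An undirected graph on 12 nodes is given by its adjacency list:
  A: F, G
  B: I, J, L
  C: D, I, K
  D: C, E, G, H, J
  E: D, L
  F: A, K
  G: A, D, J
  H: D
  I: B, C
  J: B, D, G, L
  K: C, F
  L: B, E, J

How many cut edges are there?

The edges on the cycle D-G-A-F-K-C-D are not bridges since each lies on that cycle.
But removing D-H disconnects D from H — this is a bridge.

1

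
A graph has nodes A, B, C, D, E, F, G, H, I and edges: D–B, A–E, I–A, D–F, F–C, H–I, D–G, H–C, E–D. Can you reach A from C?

Yes

From C we can reach A, B, C, D, E, F, G, H, I, which includes A.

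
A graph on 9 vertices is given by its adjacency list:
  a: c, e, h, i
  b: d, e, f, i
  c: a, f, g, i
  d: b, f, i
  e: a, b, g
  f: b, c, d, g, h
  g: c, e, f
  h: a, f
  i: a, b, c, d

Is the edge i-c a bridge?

After removing i-c, the path i-a-c still connects them, so the edge is not a bridge.

No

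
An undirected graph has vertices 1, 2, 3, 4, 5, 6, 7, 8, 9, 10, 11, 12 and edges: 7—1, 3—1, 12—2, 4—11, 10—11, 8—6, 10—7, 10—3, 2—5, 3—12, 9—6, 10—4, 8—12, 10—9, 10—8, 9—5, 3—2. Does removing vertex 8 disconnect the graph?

Deleting 8 leaves 1 component (was 1) (its neighbors 6, 10, 12 remain connected to each other), so 8 is not a cut vertex.

No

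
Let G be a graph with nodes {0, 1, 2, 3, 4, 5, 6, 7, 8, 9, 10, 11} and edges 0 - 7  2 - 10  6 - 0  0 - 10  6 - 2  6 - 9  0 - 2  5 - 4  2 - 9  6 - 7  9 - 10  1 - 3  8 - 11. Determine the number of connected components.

4

Starting from 1 we can reach 1, 3. That is one component of size 2.
Starting from 8 we can reach 8, 11. That is one component of size 2.
Starting from 4 we can reach 4, 5. That is one component of size 2.
Starting from 0 we can reach 0, 2, 6, 7, 9, 10. That is one component of size 6.
Total: 4 components.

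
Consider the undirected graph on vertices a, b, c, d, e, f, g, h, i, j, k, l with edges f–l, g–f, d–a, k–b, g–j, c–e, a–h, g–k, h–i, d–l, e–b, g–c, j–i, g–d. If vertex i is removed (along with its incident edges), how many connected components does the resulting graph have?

1

With i gone, the remaining components are: {a, b, c, d, e, f, g, h, j, k, l}.
That is 1 component.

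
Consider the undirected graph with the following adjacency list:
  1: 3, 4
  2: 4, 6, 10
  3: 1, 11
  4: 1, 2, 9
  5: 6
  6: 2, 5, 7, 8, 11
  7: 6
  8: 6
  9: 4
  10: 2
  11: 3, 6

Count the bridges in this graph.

The edges on the cycle 4-2-6-11-3-1-4 are not bridges since each lies on that cycle.
But removing 2-10 disconnects 2 from 10; removing 6-5 disconnects 6 from 5; removing 6-8 disconnects 6 from 8; removing 6-7 disconnects 6 from 7 — these are bridges.
In total 5 edges are bridges.

5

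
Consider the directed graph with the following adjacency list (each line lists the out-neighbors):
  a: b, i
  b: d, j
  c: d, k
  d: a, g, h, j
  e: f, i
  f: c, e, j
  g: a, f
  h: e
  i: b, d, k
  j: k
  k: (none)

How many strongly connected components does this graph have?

3

{a, b, c, d, e, f, g, h, i} are all mutually reachable — one SCC of size 9.
{k} is an SCC by itself.
{j} is an SCC by itself.
That gives 3 strongly connected components.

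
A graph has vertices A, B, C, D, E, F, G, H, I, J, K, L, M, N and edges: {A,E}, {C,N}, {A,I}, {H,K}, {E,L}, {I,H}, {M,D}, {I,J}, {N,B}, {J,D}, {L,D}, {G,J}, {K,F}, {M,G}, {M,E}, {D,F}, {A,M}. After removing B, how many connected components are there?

2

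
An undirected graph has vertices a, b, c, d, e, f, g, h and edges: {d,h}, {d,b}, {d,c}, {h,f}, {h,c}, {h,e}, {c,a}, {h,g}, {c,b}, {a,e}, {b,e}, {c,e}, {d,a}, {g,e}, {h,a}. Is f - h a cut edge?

Yes

Removing f - h leaves no path between f and h: the component count goes from 1 to 2. So it is a bridge.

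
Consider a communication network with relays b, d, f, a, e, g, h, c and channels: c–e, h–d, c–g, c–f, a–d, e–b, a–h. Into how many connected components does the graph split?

2

Starting from a we can reach a, d, h. That is one component of size 3.
Starting from b we can reach b, c, e, f, g. That is one component of size 5.
Total: 2 components.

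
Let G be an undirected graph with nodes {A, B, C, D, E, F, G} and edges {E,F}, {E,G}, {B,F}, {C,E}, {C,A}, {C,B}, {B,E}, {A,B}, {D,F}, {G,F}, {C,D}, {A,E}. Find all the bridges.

none

The edges on the cycle C-D-F-G-E-C are not bridges since each lies on that cycle.
Every edge lies on some cycle, so there are no bridges.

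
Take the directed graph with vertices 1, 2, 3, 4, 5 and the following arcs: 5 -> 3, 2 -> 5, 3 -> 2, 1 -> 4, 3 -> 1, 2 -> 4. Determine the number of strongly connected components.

{2, 3, 5} are all mutually reachable — one SCC of size 3.
{4} is an SCC by itself.
{1} is an SCC by itself.
That gives 3 strongly connected components.

3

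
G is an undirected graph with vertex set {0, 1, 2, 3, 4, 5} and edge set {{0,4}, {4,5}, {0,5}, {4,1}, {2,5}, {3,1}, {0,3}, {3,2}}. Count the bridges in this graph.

The edges on the cycle 0-3-2-5-4-0 are not bridges since each lies on that cycle.
Every edge lies on some cycle, so there are no bridges.

0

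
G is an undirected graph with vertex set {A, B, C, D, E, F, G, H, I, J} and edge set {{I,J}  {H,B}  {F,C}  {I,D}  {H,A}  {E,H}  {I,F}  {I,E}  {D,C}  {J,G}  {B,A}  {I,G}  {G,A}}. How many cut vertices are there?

1

Removing I increases the component count from 1 to 2, so I is a cut vertex.
By contrast removing F leaves 1 component; it is not a cut vertex. No other vertex is a cut vertex either.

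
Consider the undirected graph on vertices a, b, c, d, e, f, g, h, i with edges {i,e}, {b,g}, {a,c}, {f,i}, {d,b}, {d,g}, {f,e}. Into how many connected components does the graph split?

h is isolated — a component by itself.
Starting from a we can reach a, c. That is one component of size 2.
Starting from e we can reach e, f, i. That is one component of size 3.
Starting from b we can reach b, d, g. That is one component of size 3.
Total: 4 components.

4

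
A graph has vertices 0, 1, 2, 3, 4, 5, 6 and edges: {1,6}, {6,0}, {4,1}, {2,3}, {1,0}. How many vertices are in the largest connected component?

5 is isolated — a component by itself.
Starting from 2 we can reach 2, 3. That is one component of size 2.
Starting from 0 we can reach 0, 1, 4, 6. That is one component of size 4.
The largest has 4 vertices.

4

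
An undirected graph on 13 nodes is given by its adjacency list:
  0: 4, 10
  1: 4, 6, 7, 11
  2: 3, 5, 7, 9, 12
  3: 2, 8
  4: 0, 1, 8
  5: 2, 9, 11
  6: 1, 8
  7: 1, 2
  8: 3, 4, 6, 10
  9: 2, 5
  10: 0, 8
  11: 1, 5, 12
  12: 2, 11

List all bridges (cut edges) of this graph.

none

The edges on the cycle 1-4-0-10-8-6-1 are not bridges since each lies on that cycle.
Every edge lies on some cycle, so there are no bridges.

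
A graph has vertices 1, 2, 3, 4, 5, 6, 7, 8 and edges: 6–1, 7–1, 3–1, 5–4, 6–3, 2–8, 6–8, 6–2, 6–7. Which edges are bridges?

The edges on the cycle 6-2-8-6 are not bridges since each lies on that cycle.
But removing 5–4 disconnects 5 from 4 — this is a bridge.

4-5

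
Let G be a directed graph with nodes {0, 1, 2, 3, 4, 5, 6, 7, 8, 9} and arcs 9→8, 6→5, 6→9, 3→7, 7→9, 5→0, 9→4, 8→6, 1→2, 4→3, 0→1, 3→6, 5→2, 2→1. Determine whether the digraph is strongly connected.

No

There is no directed path from 1 to 8, so the graph is not strongly connected.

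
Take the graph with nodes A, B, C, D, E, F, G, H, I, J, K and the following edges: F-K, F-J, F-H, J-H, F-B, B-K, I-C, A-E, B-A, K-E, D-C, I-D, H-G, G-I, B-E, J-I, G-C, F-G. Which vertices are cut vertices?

Removing F increases the component count from 1 to 2, so F is a cut vertex.
By contrast removing G leaves 1 component; it is not a cut vertex. No other vertex is a cut vertex either.

F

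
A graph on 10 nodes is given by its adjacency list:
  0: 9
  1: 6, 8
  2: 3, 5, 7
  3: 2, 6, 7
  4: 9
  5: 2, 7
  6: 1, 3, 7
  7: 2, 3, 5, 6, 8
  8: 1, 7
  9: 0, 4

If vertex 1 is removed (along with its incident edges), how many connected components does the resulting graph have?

With 1 gone, the remaining components are: {0, 4, 9}; {2, 3, 5, 6, 7, 8}.
That is 2 components.

2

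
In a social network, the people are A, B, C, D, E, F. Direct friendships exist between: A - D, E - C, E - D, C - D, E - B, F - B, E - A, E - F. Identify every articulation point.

E

Removing E increases the component count from 1 to 2, so E is a cut vertex.
By contrast removing F leaves 1 component; it is not a cut vertex. No other vertex is a cut vertex either.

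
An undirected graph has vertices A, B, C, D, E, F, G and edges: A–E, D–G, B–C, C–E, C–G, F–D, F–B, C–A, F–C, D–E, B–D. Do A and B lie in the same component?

From A we can reach A, B, C, D, E, F, G, which includes B.

Yes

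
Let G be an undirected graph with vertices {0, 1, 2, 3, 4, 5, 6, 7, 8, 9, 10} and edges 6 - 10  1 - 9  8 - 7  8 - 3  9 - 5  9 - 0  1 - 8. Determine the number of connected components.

4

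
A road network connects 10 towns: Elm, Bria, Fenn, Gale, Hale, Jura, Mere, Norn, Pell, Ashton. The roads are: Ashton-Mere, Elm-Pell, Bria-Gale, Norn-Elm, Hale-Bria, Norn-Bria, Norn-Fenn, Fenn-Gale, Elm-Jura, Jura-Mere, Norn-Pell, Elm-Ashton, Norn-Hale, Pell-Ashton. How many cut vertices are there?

Removing Norn increases the component count from 1 to 2, so Norn is a cut vertex.
By contrast removing Hale leaves 1 component; it is not a cut vertex. No other vertex is a cut vertex either.

1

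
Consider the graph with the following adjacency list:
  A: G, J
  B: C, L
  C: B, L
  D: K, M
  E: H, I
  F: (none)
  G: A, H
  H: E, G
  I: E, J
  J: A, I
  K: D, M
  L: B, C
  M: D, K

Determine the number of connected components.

4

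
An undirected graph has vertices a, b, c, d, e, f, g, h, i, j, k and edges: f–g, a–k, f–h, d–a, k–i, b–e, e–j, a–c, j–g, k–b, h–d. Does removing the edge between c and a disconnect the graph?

Yes

Removing c–a leaves no path between c and a: the component count goes from 1 to 2. So it is a bridge.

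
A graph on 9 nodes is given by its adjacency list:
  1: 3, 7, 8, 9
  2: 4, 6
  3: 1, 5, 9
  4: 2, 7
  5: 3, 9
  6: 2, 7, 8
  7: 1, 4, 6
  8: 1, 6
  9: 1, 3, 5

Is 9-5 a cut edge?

No

After removing 9-5, the path 9-3-5 still connects them, so the edge is not a bridge.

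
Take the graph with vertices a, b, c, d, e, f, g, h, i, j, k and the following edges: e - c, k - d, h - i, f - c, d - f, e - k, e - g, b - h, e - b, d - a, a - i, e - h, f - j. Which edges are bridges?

e-g, f-j

The edges on the cycle e-b-h-e are not bridges since each lies on that cycle.
But removing j - f disconnects j from f; removing e - g disconnects e from g — these are bridges.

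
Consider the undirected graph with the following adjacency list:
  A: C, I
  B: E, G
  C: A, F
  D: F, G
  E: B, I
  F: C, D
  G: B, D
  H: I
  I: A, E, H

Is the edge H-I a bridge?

Yes

Removing H-I leaves no path between H and I: the component count goes from 1 to 2. So it is a bridge.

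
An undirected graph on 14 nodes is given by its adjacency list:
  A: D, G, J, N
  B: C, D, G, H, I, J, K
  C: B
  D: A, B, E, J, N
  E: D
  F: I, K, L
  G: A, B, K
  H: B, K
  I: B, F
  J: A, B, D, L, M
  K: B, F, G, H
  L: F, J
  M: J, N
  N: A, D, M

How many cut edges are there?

2

The edges on the cycle B-K-G-A-N-M-J-B are not bridges since each lies on that cycle.
But removing E-D disconnects E from D; removing C-B disconnects C from B — these are bridges.
That makes 2 bridges.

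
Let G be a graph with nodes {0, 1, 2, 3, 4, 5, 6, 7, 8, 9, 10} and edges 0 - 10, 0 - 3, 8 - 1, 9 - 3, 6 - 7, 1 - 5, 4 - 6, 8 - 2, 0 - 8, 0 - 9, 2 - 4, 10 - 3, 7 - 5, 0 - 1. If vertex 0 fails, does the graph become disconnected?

Yes

Deleting 0 raises the number of components from 1 to 2, so 0 is a cut vertex.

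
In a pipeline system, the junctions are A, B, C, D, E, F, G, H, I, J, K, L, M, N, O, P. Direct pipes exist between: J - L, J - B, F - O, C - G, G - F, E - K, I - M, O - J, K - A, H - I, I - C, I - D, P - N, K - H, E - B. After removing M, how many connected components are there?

2

With M gone, the remaining components are: {N, P}; {A, B, C, D, E, F, G, H, I, J, K, L, O}.
That is 2 components.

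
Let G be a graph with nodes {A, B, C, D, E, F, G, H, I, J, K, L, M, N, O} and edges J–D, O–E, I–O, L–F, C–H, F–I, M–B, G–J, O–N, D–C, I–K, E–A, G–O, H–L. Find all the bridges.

The edges on the cycle G-J-D-C-H-L-F-I-O-G are not bridges since each lies on that cycle.
But removing K–I disconnects K from I; removing O–N disconnects O from N; removing M–B disconnects M from B; removing O–E disconnects O from E — these are bridges.
In total 5 edges are bridges.

A-E, B-M, E-O, I-K, N-O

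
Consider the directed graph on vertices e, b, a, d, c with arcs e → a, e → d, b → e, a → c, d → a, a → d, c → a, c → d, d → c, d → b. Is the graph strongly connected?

Yes

From b we can reach every vertex (a, b, c, d, e), and every vertex can reach b (a, b, c, d, e). So the whole graph is one strongly connected component.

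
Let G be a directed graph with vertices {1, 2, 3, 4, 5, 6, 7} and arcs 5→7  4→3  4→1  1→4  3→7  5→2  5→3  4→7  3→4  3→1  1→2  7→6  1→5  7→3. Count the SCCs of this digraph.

3

{1, 3, 4, 5, 7} are all mutually reachable — one SCC of size 5.
{2} is an SCC by itself.
{6} is an SCC by itself.
That gives 3 strongly connected components.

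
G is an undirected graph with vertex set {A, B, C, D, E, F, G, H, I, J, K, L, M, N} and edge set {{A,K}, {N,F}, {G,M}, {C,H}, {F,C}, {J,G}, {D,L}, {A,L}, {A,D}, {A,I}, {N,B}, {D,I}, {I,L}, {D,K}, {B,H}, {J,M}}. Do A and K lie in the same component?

Yes

From A we can reach A, D, I, K, L, which includes K.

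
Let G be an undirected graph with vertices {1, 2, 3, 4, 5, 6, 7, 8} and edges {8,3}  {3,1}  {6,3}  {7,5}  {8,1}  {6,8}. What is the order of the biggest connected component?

4 is isolated — a component by itself.
2 is isolated — a component by itself.
Starting from 5 we can reach 5, 7. That is one component of size 2.
Starting from 1 we can reach 1, 3, 6, 8. That is one component of size 4.
The largest has 4 vertices.

4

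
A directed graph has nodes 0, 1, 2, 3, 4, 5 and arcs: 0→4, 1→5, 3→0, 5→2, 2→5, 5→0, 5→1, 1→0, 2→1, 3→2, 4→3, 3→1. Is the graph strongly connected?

Yes

From 1 we can reach every vertex (0, 1, 2, 3, 4, 5), and every vertex can reach 1 (0, 1, 2, 3, 4, 5). So the whole graph is one strongly connected component.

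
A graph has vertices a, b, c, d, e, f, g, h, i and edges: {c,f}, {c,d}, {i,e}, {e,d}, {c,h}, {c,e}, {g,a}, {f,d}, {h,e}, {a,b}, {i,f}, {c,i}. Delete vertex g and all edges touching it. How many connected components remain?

2

With g gone, the remaining components are: {a, b}; {c, d, e, f, h, i}.
That is 2 components.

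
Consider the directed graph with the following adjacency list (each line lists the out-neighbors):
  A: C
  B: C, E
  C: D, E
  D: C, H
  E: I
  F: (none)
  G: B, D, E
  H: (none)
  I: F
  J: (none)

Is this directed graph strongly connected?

No

There is no directed path from J to E, so the graph is not strongly connected.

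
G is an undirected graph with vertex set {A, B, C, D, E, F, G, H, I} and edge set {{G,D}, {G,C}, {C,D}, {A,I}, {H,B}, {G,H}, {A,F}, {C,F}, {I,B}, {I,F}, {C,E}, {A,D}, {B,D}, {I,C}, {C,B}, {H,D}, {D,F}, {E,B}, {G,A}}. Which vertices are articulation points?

none

Removing F, for instance, still leaves 1 component. No single vertex removal increases the component count — the graph has no articulation points.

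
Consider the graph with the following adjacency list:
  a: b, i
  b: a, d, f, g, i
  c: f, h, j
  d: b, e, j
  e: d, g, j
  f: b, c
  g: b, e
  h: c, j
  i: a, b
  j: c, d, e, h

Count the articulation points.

1

Removing b increases the component count from 1 to 2, so b is a cut vertex.
By contrast removing c leaves 1 component; it is not a cut vertex. No other vertex is a cut vertex either.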